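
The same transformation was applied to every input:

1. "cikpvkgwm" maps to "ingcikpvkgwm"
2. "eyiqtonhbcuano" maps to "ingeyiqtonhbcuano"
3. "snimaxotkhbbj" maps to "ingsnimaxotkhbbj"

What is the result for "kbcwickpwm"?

Looking at the pairs, the operation is to prepend "ing".
"kbcwickpwm" → "ingkbcwickpwm".

ingkbcwickpwm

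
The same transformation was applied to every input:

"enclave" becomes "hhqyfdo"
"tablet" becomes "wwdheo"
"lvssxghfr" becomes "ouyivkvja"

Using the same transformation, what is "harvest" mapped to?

kwdvuhy

In each case the input is transformed by: shift every letter 3 places forward in the alphabet (wrapping around), then take characters alternately from the front and the back (1st, last, 2nd, 2nd-last, ...).
On "harvest": the first step gives "kduyhvw", and the second then gives "kwdvuhy".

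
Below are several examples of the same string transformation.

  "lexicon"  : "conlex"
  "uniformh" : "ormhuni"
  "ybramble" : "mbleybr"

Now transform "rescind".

indres

Rule — move the first 3 characters to the end (rotate left by 3), then delete the first character.
Applying both steps to "rescind": "cindres", then "indres".
(Check on "lexicon": → "iconlex" → "conlex" ✓)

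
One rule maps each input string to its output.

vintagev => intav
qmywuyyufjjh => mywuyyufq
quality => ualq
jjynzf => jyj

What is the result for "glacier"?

What's happening: delete the last 3 characters, then move the first character to the end.
Starting from "glacier": after the first operation, "glac"; after the second, "lacg".

lacg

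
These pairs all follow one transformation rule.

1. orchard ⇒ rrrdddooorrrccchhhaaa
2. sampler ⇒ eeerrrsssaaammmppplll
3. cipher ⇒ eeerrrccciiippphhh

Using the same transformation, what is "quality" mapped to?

The transformation: move the last 2 characters to the front (rotate right by 2), then repeat every character 3 times.
"quality" → "tyquali" → "tttyyyqqquuuaaallliii".

tttyyyqqquuuaaallliii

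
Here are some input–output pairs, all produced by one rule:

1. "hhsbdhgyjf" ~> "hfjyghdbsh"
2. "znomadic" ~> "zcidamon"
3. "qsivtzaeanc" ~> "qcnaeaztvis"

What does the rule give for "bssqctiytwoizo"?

Each output is the input with this applied: move the first character to the end, then reverse the string.
Applying both steps to "bssqctiytwoizo": "ssqctiytwoizob", then "boziowtyitcqss".

boziowtyitcqss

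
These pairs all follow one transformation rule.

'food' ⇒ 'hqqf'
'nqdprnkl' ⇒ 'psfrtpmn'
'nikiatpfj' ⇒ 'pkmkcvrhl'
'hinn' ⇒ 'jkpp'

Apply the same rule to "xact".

zcev

The rule is to shift every letter 2 places forward in the alphabet (wrapping around).
Applying that to "xact" gives "zcev".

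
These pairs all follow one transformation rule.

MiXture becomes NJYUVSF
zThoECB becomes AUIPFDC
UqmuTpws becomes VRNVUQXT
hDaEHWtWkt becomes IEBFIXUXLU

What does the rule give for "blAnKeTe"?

The pattern: shift every letter 1 place forward in the alphabet (wrapping around), then convert every letter to uppercase.
On "blAnKeTe": the first step gives "cmBoLfUf", and the second then gives "CMBOLFUF".
(Check on "hDaEHWtWkt": → "iEbFIXuXlu" → "IEBFIXUXLU" ✓)

CMBOLFUF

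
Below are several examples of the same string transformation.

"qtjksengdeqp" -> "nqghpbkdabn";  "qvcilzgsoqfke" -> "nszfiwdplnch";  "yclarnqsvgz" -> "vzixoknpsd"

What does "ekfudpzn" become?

bhcramw

In each case the input is transformed by: shift every letter 3 places backward in the alphabet (wrapping around), then delete the last character.
"ekfudpzn" → "bhcramwk" → "bhcramw".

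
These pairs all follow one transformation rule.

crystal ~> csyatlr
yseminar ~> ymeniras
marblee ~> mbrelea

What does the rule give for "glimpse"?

gmispel

Each output is the input with this applied: swap each adjacent pair of characters (1↔2, 3↔4, ...), then move the first character to the end.
On "glimpse": the first step gives "lgmispe", and the second then gives "gmispel".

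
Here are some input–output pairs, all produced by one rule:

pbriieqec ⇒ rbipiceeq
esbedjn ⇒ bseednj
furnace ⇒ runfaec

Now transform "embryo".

The rule is to move the first 2 characters to the end (rotate left by 2), then take characters alternately from the front and the back (1st, last, 2nd, 2nd-last, ...).
Applying both steps to "embryo": "bryoem", then "bmreyo".

bmreyo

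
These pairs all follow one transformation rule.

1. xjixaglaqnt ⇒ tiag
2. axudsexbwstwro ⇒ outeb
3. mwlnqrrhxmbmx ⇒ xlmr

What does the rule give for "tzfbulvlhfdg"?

gfhl

Rule — take characters alternately from the front and the back (1st, last, 2nd, 2nd-last, ...), then keep one character in every 3, starting at position 2 (positions 2nd, 5th, 8th, ...).
Starting from "tzfbulvlhfdg": after the first operation, "tgzdffbhullv"; after the second, "gfhl".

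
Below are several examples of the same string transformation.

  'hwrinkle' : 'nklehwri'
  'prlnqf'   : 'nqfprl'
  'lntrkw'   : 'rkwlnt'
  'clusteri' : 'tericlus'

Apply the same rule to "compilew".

ilewcomp

Each output is the input with this applied: swap the front and back halves of the string.
For "compilew" the result is "ilewcomp".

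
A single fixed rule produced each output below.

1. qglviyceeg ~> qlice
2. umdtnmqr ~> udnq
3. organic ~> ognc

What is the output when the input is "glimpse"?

gipe

The transformation: keep every other character starting from the first (positions 1st, 3rd, 5th, ...).
So "glimpse" becomes "gipe".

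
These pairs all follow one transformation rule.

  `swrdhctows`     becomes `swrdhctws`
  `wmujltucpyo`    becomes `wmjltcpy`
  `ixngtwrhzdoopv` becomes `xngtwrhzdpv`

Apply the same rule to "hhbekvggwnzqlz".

hhbkvggwnzqlz

Each output is the input with this applied: remove every vowel.
"hhbekvggwnzqlz" → "hhbkvggwnzqlz".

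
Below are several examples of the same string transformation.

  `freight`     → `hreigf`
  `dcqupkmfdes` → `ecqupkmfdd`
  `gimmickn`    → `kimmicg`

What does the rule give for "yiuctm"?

tiucy

In each case the input is transformed by: delete the last character, then swap the first and last characters.
Applying both steps to "yiuctm": "yiuct", then "tiucy".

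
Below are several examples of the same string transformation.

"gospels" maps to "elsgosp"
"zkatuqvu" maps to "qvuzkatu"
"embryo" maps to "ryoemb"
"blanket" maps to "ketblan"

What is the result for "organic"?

Rule — move the last 3 characters to the front (rotate right by 3).
For "organic" the result is "nicorga".

nicorga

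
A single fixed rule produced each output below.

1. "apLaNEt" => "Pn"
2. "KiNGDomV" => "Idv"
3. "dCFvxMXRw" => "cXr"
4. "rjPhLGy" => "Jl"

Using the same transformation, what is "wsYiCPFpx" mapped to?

Each output is the input with this applied: keep one character in every 3, starting at position 2 (positions 2nd, 5th, 8th, ...), then flip the case of every letter.
For "wsYiCPFpx" the result is "ScP".

ScP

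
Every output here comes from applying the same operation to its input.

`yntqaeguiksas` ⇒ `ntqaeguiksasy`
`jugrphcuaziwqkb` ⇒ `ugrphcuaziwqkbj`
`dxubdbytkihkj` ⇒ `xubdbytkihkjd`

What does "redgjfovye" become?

edgjfovyer

Looking at the pairs, the operation is to move the first character to the end.
On "redgjfovye" that produces "edgjfovyer".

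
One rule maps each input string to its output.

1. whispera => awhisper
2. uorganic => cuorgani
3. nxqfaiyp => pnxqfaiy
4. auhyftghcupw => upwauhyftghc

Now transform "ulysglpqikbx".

In each case the input is transformed by: swap the front and back halves of the string, then move the first 3 characters to the end (rotate left by 3).
On "ulysglpqikbx": the first step gives "pqikbxulysgl", and the second then gives "kbxulysglpqi".

kbxulysglpqi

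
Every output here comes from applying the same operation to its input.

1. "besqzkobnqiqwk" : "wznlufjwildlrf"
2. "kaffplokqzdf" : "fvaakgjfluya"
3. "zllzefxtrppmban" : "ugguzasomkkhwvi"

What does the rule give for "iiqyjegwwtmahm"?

ddltezbrrohvch

The pattern: shift every letter 5 places backward in the alphabet (wrapping around).
For "iiqyjegwwtmahm" the result is "ddltezbrrohvch".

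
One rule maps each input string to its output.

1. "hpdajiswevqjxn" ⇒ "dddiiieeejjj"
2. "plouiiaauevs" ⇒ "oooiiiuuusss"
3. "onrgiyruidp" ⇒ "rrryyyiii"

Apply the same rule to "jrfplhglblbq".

Rule — keep one character in every 3, starting at position 3 (positions 3rd, 6th, 9th, ...), then repeat every character 3 times.
On "jrfplhglblbq" that produces "fffhhhbbbqqq".

fffhhhbbbqqq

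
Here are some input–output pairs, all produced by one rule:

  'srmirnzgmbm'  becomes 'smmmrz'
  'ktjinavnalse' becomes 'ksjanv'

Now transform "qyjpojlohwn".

qnjhol

Rule — keep every other character starting from the first (positions 1st, 3rd, 5th, ...), then take characters alternately from the front and the back (1st, last, 2nd, 2nd-last, ...).
Applying that to "qyjpojlohwn" gives "qnjhol".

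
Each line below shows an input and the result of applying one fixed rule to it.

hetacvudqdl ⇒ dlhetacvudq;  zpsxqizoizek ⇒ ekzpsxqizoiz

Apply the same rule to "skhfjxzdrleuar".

Looking at the pairs, the operation is to move the last 2 characters to the front (rotate right by 2).
On "skhfjxzdrleuar" that produces "arskhfjxzdrleu".

arskhfjxzdrleu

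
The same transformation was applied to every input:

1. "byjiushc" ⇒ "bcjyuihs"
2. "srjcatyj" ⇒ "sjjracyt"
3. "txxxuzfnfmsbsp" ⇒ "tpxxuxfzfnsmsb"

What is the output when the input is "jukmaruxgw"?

jwkuamurgx

The pattern: move the last character to the front, then swap each adjacent pair of characters (1↔2, 3↔4, ...).
"jukmaruxgw" → "wjukmaruxg" → "jwkuamurgx".
(Check on "srjcatyj": → "jsrjcaty" → "sjjracyt" ✓)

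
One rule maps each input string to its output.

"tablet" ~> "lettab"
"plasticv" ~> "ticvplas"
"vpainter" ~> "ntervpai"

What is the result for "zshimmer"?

mmerzshi

The rule is to swap the front and back halves of the string.
So "zshimmer" becomes "mmerzshi".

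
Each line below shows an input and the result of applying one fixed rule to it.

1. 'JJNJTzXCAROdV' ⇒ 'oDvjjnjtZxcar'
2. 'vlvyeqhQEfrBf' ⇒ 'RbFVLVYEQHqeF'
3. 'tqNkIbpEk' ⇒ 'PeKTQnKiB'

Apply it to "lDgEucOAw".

oaWLdGeUC

Rule — flip the case of every letter, then move the last 3 characters to the front (rotate right by 3).
For "lDgEucOAw", step one produces "LdGeUCoaW"; step two turns that into "oaWLdGeUC".
(Check on "vlvyeqhQEfrBf": → "VLVYEQHqeFRbF" → "RbFVLVYEQHqeF" ✓)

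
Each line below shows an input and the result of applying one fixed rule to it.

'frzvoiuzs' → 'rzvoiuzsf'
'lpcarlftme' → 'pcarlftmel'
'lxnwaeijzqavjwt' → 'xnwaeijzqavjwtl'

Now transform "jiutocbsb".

The rule is to move the first character to the end.
So "jiutocbsb" becomes "iutocbsbj".

iutocbsbj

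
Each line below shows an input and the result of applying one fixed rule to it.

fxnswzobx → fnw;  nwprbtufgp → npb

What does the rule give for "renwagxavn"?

rna

The rule is to keep every other character starting from the first (positions 1st, 3rd, 5th, ...), then keep only the first 3 characters.
"renwagxavn" → "rnaxv" → "rna".
(Check on "nwprbtufgp": → "npbug" → "npb" ✓)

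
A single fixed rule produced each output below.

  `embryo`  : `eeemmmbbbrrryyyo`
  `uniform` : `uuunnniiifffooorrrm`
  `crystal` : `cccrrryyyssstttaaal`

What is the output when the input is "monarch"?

The rule is to repeat every character 3 times, then delete the last 2 characters.
On "monarch" that produces "mmmooonnnaaarrrccch".

mmmooonnnaaarrrccch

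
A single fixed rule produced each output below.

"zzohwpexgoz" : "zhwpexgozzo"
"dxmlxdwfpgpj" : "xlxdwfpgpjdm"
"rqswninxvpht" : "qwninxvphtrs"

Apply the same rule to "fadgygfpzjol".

agygfpzjolfd

The pattern: move the first 2 characters to the end (rotate left by 2), then swap the first and last characters.
For "fadgygfpzjol", step one produces "dgygfpzjolfa"; step two turns that into "agygfpzjolfd".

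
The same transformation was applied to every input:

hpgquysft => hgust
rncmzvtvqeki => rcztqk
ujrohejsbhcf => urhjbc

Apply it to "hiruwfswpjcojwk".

hrwspcjk

The pattern: keep every other character starting from the first (positions 1st, 3rd, 5th, ...).
Doing the same to "hiruwfswpjcojwk": "hrwspcjk".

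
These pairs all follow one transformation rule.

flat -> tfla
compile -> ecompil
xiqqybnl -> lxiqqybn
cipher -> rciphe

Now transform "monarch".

hmonarc

Looking at the pairs, the operation is to move the last character to the front.
On "monarch" that produces "hmonarc".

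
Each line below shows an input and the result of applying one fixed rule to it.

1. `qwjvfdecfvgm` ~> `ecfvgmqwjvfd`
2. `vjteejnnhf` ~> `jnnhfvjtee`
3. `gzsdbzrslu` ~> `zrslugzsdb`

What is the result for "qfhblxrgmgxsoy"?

gmgxsoyqfhblxr

In each case the input is transformed by: swap the front and back halves of the string.
Doing the same to "qfhblxrgmgxsoy": "gmgxsoyqfhblxr".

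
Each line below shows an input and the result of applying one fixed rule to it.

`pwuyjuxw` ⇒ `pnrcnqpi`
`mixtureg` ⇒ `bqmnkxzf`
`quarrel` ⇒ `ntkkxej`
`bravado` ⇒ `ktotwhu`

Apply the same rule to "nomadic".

hftwbvg

The rule is to shift every letter 7 places backward in the alphabet (wrapping around), then move the first character to the end.
Applying both steps to "nomadic": "ghftwbv", then "hftwbvg".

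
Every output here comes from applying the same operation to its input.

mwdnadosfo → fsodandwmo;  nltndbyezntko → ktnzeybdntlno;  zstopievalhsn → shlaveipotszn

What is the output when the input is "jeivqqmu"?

The pattern: reverse the string, then move the first character to the end.
Applying both steps to "jeivqqmu": "umqqviej", then "mqqvieju".

mqqvieju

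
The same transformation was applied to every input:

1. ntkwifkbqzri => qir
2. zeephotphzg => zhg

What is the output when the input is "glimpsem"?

The pattern: swap each adjacent pair of characters (1↔2, 3↔4, ...), then keep only the last 3 characters.
"glimpsem" → "pme".

pme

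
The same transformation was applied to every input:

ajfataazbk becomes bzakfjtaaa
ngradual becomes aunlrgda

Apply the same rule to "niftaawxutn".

The transformation: move the last 3 characters to the front (rotate right by 3), then swap each adjacent pair of characters (1↔2, 3↔4, ...).
For "niftaawxutn", step one produces "utnniftaawx"; step two turns that into "tunnfiatwax".
(Check on "ajfataazbk": → "zbkajfataa" → "bzakfjtaaa" ✓)

tunnfiatwax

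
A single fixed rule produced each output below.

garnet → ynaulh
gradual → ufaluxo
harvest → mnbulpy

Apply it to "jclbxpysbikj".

eddwfvrjsmvc

Rule — shift every letter 6 places backward in the alphabet (wrapping around), then move the last 2 characters to the front (rotate right by 2).
Working it through for "jclbxpysbikj": intermediate "dwfvrjsmvced", final "eddwfvrjsmvc".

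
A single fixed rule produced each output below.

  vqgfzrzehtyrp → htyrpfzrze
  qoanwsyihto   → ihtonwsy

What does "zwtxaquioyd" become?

ioydxaqu

The rule is to delete the first 3 characters, then swap the front and back halves of the string.
"zwtxaquioyd" → "xaquioyd" → "ioydxaqu".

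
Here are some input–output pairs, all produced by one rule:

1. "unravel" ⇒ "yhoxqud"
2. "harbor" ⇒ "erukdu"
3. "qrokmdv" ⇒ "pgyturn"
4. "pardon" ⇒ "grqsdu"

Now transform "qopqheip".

The transformation: shift every letter 3 places forward in the alphabet (wrapping around), then move the last 3 characters to the front (rotate right by 3).
On "qopqheip": the first step gives "trstkhls", and the second then gives "hlstrstk".
(Check on "qrokmdv": → "turnpgy" → "pgyturn" ✓)

hlstrstk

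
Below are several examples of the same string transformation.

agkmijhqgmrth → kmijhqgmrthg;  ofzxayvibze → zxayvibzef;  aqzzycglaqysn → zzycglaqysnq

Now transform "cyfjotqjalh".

Rule — delete the first character, then move the first character to the end.
Starting from "cyfjotqjalh": after the first operation, "yfjotqjalh"; after the second, "fjotqjalhy".

fjotqjalhy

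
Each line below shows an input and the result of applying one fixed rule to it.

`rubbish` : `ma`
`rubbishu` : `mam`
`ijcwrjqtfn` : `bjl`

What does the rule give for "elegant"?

Looking at the pairs, the operation is to shift every letter 8 places backward in the alphabet (wrapping around), then keep one character in every 3, starting at position 2 (positions 2nd, 5th, 8th, ...).
On "elegant" that produces "ds".

ds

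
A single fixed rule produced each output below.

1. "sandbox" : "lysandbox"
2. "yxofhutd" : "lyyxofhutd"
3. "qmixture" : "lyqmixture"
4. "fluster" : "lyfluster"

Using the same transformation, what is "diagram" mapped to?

lydiagram

Each output is the input with this applied: prepend "ly".
Doing the same to "diagram": "lydiagram".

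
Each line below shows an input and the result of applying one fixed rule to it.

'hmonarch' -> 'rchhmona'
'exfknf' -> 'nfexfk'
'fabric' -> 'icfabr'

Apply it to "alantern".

ernalant

What's happening: swap the front and back halves of the string, then move the first character to the end.
Doing the same to "alantern": "ernalant".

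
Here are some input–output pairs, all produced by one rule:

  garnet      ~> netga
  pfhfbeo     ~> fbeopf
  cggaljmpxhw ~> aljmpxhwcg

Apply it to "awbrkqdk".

rkqdkaw

Looking at the pairs, the operation is to move the first 3 characters to the end (rotate left by 3), then delete the last character.
So "awbrkqdk" becomes "rkqdkaw".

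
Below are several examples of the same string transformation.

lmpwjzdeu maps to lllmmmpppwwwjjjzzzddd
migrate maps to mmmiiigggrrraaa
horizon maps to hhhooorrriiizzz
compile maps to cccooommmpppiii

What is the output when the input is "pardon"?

The pattern: delete the last 2 characters, then repeat every character 3 times.
On "pardon": the first step gives "pard", and the second then gives "pppaaarrrddd".

pppaaarrrddd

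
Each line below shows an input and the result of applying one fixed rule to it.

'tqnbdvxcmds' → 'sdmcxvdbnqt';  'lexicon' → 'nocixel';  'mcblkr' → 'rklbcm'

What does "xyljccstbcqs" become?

sqcbtsccjlyx

Looking at the pairs, the operation is to reverse the string.
Applying that to "xyljccstbcqs" gives "sqcbtsccjlyx".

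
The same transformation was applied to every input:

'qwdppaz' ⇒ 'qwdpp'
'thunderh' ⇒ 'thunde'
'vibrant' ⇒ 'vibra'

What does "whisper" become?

The pattern: delete the last 2 characters.
So "whisper" becomes "whisp".

whisp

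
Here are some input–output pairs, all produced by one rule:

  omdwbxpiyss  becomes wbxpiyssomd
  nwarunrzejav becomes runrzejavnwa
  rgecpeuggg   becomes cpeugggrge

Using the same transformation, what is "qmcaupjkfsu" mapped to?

What's happening: move the first 3 characters to the end (rotate left by 3).
On "qmcaupjkfsu" that produces "aupjkfsuqmc".

aupjkfsuqmc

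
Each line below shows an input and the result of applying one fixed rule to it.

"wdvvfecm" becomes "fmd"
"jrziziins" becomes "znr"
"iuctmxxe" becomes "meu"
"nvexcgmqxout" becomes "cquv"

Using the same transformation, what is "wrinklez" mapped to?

In each case the input is transformed by: keep one character in every 3, starting at position 2 (positions 2nd, 5th, 8th, ...), then move the first character to the end.
Applying both steps to "wrinklez": "rkz", then "kzr".
(Check on "iuctmxxe": → "ume" → "meu" ✓)

kzr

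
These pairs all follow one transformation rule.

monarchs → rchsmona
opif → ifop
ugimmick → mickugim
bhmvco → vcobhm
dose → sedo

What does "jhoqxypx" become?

The transformation: swap the front and back halves of the string.
So "jhoqxypx" becomes "xypxjhoq".

xypxjhoq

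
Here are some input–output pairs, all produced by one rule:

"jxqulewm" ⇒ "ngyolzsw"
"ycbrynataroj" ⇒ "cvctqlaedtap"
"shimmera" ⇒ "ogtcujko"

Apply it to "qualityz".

The transformation: swap the front and back halves of the string, then shift every letter 2 places forward in the alphabet (wrapping around).
Working it through for "qualityz": intermediate "ityzqual", final "kvabswcn".

kvabswcn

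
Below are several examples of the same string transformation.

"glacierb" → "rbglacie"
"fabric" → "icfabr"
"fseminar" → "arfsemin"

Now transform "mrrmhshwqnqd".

qdmrrmhshwqn

The transformation: move the last 2 characters to the front (rotate right by 2).
So "mrrmhshwqnqd" becomes "qdmrrmhshwqn".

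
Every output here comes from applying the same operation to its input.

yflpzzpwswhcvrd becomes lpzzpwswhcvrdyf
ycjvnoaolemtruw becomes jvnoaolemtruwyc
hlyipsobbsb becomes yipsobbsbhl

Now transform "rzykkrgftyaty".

The transformation: move the first 2 characters to the end (rotate left by 2).
So "rzykkrgftyaty" becomes "ykkrgftyatyrz".

ykkrgftyatyrz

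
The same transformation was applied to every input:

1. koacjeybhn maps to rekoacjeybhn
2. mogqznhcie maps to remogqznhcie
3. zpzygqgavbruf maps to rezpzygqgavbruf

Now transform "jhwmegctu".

What's happening: prepend "re".
Applying that to "jhwmegctu" gives "rejhwmegctu".

rejhwmegctu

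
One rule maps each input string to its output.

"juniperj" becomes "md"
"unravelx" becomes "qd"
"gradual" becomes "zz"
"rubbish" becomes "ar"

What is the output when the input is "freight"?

What's happening: keep one character in every 3, starting at position 3 (positions 3rd, 6th, 9th, ...), then shift every letter 1 place backward in the alphabet (wrapping around).
On "freight": the first step gives "eh", and the second then gives "dg".

dg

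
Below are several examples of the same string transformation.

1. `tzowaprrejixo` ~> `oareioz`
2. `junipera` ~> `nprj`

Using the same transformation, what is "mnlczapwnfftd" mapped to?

Looking at the pairs, the operation is to move the first 2 characters to the end (rotate left by 2), then keep every other character starting from the first (positions 1st, 3rd, 5th, ...).
On "mnlczapwnfftd": the first step gives "lczapwnfftdmn", and the second then gives "lzpnfdn".

lzpnfdn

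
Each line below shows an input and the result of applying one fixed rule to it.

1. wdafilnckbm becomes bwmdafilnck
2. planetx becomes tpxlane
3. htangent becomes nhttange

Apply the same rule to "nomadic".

incomad

Rule — swap the first and last characters, then move the last 2 characters to the front (rotate right by 2).
For "nomadic", step one produces "comadin"; step two turns that into "incomad".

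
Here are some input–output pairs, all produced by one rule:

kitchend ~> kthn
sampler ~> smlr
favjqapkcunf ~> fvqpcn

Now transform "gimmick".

gmik

Each output is the input with this applied: keep every other character starting from the first (positions 1st, 3rd, 5th, ...).
So "gimmick" becomes "gmik".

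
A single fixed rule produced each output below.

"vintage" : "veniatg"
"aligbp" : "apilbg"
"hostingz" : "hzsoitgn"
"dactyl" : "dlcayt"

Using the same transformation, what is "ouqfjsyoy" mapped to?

Rule — move the last character to the front, then swap each adjacent pair of characters (1↔2, 3↔4, ...).
So "ouqfjsyoy" becomes "oyqujfyso".

oyqujfyso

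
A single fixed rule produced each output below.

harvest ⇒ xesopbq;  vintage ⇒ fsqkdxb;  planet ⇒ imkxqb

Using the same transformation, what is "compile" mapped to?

lzmjifb

The rule is to shift every letter 3 places backward in the alphabet (wrapping around), then swap each adjacent pair of characters (1↔2, 3↔4, ...).
"compile" → "zljmfib" → "lzmjifb".
(Check on "planet": → "mixkbq" → "imkxqb" ✓)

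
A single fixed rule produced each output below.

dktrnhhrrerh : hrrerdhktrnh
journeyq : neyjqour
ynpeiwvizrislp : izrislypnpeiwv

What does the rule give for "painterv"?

What's happening: swap the first and last characters, then swap the front and back halves of the string.
"painterv" → "vainterp" → "terpvain".

terpvain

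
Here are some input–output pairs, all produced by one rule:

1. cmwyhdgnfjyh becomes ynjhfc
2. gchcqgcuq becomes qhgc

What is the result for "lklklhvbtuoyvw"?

wvtllkb

Rule — sort the characters into reverse alphabetical order, then keep every other character starting from the second (positions 2nd, 4th, 6th, ...).
Applying both steps to "lklklhvbtuoyvw": "ywvvutolllkkhb", then "wvtllkb".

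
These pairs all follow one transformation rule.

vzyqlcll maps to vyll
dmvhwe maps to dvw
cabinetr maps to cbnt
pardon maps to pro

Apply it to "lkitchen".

Each output is the input with this applied: keep every other character starting from the first (positions 1st, 3rd, 5th, ...).
Doing the same to "lkitchen": "lice".

lice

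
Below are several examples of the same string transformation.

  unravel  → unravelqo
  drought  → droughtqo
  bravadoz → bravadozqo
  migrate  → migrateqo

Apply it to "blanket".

What's happening: append "qo".
Doing the same to "blanket": "blanketqo".

blanketqo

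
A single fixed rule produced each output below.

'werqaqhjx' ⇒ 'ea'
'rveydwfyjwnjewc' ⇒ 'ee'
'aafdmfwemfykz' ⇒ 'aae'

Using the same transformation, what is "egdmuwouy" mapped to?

euou

In each case the input is transformed by: keep only the vowels.
On "egdmuwouy" that produces "euou".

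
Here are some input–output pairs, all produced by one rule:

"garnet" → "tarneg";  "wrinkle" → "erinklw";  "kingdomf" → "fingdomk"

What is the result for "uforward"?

dforwaru

The rule is to swap the first and last characters.
"uforward" → "dforwaru".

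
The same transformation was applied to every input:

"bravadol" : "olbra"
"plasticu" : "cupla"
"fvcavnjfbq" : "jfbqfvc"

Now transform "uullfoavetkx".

Rule — move the first 3 characters to the end (rotate left by 3), then delete the first 3 characters.
Applying both steps to "uullfoavetkx": "lfoavetkxuul", then "avetkxuul".

avetkxuul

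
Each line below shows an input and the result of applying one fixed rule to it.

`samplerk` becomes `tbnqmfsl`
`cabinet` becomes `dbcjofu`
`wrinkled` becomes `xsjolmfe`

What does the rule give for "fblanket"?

gcmbolfu

Looking at the pairs, the operation is to shift every letter 1 place forward in the alphabet (wrapping around).
On "fblanket" that produces "gcmbolfu".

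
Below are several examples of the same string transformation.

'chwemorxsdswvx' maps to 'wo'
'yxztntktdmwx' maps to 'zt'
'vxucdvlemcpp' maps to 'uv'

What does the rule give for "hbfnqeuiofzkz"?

The pattern: keep one character in every 3, starting at position 3 (positions 3rd, 6th, 9th, ...), then delete the last 2 characters.
Applying both steps to "hbfnqeuiofzkz": "feok", then "fe".

fe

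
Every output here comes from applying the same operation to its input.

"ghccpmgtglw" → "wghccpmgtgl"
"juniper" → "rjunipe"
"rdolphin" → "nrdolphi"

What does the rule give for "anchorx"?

xanchor

In each case the input is transformed by: move the last character to the front.
Applying that to "anchorx" gives "xanchor".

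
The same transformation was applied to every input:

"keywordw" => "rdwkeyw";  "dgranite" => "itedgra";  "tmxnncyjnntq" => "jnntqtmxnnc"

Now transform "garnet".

etgar

The transformation: swap the front and back halves of the string, then delete the first character.
For "garnet" the result is "etgar".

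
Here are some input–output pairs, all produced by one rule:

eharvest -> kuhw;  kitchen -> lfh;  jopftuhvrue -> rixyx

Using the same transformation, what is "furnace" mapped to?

xqf

The pattern: keep every other character starting from the second (positions 2nd, 4th, 6th, ...), then shift every letter 3 places forward in the alphabet (wrapping around).
Doing the same to "furnace": "xqf".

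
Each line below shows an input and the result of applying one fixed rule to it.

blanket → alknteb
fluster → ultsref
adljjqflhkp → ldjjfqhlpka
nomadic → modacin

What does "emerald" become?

emardle

What's happening: move the first character to the end, then swap each adjacent pair of characters (1↔2, 3↔4, ...).
"emerald" → "meralde" → "emardle".
(Check on "blanket": → "lanketb" → "alknteb" ✓)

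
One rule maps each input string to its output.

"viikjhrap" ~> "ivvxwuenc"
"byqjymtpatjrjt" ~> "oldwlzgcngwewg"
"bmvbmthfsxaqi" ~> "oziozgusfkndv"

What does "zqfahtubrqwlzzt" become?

The transformation: shift every letter 13 places forward in the alphabet (wrapping around) — i.e. ROT13.
On "zqfahtubrqwlzzt" that produces "mdsnughoedjymmg".

mdsnughoedjymmg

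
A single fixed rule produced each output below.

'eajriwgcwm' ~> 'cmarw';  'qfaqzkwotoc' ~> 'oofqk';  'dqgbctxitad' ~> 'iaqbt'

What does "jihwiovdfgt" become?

What's happening: keep every other character starting from the second (positions 2nd, 4th, 6th, ...), then move the first 3 characters to the end (rotate left by 3).
Working it through for "jihwiovdfgt": intermediate "iwodg", final "dgiwo".

dgiwo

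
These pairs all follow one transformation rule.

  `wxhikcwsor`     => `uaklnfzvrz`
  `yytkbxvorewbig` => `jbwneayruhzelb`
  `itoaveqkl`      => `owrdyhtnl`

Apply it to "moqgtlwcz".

crtjwozfp

What's happening: swap the first and last characters, then shift every letter 3 places forward in the alphabet (wrapping around).
"moqgtlwcz" → "zoqgtlwcm" → "crtjwozfp".
(Check on "itoaveqkl": → "ltoaveqki" → "owrdyhtnl" ✓)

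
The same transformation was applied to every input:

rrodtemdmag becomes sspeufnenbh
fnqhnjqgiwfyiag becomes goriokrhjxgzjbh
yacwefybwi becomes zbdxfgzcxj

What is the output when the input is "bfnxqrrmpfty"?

cgoyrssnqguz

Each output is the input with this applied: shift every letter 1 place forward in the alphabet (wrapping around).
Applying that to "bfnxqrrmpfty" gives "cgoyrssnqguz".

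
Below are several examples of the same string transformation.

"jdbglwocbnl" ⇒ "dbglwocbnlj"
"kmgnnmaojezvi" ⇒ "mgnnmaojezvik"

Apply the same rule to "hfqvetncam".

fqvetncamh

Rule — move the first character to the end.
So "hfqvetncam" becomes "fqvetncamh".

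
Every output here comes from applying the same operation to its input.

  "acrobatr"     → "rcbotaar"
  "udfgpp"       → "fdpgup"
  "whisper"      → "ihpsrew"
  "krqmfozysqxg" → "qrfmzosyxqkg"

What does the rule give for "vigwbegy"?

The pattern: move the first character to the end, then swap each adjacent pair of characters (1↔2, 3↔4, ...).
Applying both steps to "vigwbegy": "igwbegyv", then "gibwgevy".
(Check on "krqmfozysqxg": → "rqmfozysqxgk" → "qrfmzosyxqkg" ✓)

gibwgevy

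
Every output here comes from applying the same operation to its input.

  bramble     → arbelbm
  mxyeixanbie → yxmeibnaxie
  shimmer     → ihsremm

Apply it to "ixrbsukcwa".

The transformation: reverse the string, then move the last 3 characters to the front (rotate right by 3).
Applying both steps to "ixrbsukcwa": "awckusbrxi", then "rxiawckusb".
(Check on "shimmer": → "remmihs" → "ihsremm" ✓)

rxiawckusb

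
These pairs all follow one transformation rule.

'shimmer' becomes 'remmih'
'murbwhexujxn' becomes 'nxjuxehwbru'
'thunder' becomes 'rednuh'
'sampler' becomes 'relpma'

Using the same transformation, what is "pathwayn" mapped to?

Each output is the input with this applied: delete the first character, then reverse the string.
"pathwayn" → "athwayn" → "nyawhta".

nyawhta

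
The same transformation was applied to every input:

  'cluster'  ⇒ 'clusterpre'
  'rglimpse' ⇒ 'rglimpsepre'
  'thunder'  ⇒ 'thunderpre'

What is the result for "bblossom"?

Looking at the pairs, the operation is to append "pre".
Doing the same to "bblossom": "bblossompre".

bblossompre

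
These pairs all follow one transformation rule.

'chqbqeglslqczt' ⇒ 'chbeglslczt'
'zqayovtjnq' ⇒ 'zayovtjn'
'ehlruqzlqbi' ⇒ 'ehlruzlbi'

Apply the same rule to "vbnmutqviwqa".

Looking at the pairs, the operation is to remove every "q".
Doing the same to "vbnmutqviwqa": "vbnmutviwa".

vbnmutviwa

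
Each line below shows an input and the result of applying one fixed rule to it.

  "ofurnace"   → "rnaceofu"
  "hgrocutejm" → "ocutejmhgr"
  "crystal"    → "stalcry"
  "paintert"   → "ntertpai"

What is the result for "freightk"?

In each case the input is transformed by: move the first 3 characters to the end (rotate left by 3).
"freightk" → "ightkfre".

ightkfre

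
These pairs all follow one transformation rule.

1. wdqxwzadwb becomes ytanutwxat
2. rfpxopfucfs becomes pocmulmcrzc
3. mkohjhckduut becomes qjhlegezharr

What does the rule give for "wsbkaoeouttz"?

What's happening: move the last character to the front, then shift every letter 3 places backward in the alphabet (wrapping around).
On "wsbkaoeouttz": the first step gives "zwsbkaoeoutt", and the second then gives "wtpyhxlblrqq".

wtpyhxlblrqq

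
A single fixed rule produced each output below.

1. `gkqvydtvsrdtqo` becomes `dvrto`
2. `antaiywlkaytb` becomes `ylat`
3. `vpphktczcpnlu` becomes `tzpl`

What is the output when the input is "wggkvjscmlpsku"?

jclsu

The rule is to keep every other character starting from the second (positions 2nd, 4th, 6th, ...), then delete the first 2 characters.
Applying that to "wggkvjscmlpsku" gives "jclsu".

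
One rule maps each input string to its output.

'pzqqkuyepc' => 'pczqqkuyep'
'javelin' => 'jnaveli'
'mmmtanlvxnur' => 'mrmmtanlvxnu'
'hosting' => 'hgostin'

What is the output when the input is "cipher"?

criphe

The transformation: swap the first and last characters, then move the last character to the front.
"cipher" → "riphec" → "criphe".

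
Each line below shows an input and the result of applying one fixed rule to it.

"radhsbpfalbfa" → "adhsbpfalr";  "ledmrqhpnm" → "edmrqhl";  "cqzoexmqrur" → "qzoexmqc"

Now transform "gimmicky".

immig

Looking at the pairs, the operation is to delete the last 3 characters, then move the first character to the end.
On "gimmicky" that produces "immig".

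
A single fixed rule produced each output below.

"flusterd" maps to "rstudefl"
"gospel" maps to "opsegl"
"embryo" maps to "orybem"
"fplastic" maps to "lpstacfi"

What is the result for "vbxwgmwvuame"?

The pattern: sort the characters into alphabetical order, then swap the front and back halves of the string.
Starting from "vbxwgmwvuame": after the first operation, "abegmmuvvwwx"; after the second, "uvvwwxabegmm".

uvvwwxabegmm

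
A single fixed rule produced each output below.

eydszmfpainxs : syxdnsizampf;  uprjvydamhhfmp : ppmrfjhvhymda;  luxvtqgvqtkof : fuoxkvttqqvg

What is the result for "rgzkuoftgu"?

uggztkfuo

Rule — take characters alternately from the front and the back (1st, last, 2nd, 2nd-last, ...), then delete the first character.
Applying that to "rgzkuoftgu" gives "uggztkfuo".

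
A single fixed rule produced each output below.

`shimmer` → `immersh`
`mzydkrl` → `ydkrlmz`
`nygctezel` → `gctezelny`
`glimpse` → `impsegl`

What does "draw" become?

What's happening: move the first 2 characters to the end (rotate left by 2).
On "draw" that produces "awdr".

awdr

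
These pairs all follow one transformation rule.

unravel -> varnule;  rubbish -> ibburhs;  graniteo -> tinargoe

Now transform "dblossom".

ssolbdmo

The transformation: reverse the string, then move the first 2 characters to the end (rotate left by 2).
So "dblossom" becomes "ssolbdmo".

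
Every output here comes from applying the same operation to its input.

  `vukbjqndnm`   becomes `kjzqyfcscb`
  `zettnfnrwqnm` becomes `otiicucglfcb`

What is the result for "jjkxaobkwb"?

Rule — shift every letter 11 places backward in the alphabet (wrapping around).
On "jjkxaobkwb" that produces "yyzmpdqzlq".

yyzmpdqzlq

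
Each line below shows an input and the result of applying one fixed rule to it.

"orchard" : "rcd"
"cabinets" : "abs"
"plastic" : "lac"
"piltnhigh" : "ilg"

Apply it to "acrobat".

crt

What's happening: swap each adjacent pair of characters (1↔2, 3↔4, ...), then keep one character in every 3, starting at position 1 (positions 1st, 4th, 7th, ...).
So "acrobat" becomes "crt".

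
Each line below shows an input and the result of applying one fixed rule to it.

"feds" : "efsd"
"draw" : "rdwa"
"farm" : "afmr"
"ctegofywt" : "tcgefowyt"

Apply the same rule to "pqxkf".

The pattern: swap each adjacent pair of characters (1↔2, 3↔4, ...).
"pqxkf" → "qpkxf".

qpkxf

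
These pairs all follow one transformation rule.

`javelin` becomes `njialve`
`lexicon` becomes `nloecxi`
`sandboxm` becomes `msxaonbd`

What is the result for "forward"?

dfroarw

The pattern: take characters alternately from the front and the back (1st, last, 2nd, 2nd-last, ...), then swap each adjacent pair of characters (1↔2, 3↔4, ...).
Doing the same to "forward": "dfroarw".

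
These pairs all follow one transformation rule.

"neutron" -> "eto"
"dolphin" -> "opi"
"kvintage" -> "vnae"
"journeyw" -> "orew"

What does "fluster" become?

lse

Each output is the input with this applied: keep every other character starting from the second (positions 2nd, 4th, 6th, ...).
For "fluster" the result is "lse".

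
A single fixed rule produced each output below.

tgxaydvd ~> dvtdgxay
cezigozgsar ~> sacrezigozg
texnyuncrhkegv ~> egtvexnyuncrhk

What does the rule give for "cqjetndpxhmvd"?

In each case the input is transformed by: swap the first and last characters, then move the last 3 characters to the front (rotate right by 3).
On "cqjetndpxhmvd": the first step gives "dqjetndpxhmvc", and the second then gives "mvcdqjetndpxh".

mvcdqjetndpxh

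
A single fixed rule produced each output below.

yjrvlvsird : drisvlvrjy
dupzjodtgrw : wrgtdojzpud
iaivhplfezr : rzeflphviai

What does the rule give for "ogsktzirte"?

Rule — reverse the string.
Applying that to "ogsktzirte" gives "etriztksgo".

etriztksgo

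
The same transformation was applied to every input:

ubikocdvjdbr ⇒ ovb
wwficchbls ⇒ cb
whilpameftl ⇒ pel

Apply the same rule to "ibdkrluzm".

Looking at the pairs, the operation is to delete the first 2 characters, then keep one character in every 3, starting at position 3 (positions 3rd, 6th, 9th, ...).
Applying both steps to "ibdkrluzm": "dkrluzm", then "rz".
(Check on "whilpameftl": → "ilpameftl" → "pel" ✓)

rz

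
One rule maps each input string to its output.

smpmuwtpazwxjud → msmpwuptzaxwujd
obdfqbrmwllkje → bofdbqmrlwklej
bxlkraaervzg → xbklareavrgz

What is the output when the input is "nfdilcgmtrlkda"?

The transformation: swap each adjacent pair of characters (1↔2, 3↔4, ...).
On "nfdilcgmtrlkda" that produces "fnidclmgrtklad".

fnidclmgrtklad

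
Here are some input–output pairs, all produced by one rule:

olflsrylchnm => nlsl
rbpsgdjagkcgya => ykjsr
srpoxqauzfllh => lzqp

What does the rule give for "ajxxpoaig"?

In each case the input is transformed by: reverse the string, then keep one character in every 3, starting at position 2 (positions 2nd, 5th, 8th, ...).
Working it through for "ajxxpoaig": intermediate "giaopxxja", final "ipj".

ipj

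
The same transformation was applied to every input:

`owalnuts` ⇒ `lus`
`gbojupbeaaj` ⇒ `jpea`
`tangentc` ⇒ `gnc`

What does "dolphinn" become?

Each output is the input with this applied: delete the first 3 characters, then keep every other character starting from the first (positions 1st, 3rd, 5th, ...).
Applying that to "dolphinn" gives "pin".
(Check on "tangentc": → "gentc" → "gnc" ✓)

pin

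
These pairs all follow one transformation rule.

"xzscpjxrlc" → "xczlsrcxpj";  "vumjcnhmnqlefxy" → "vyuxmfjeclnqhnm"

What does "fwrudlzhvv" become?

The transformation: take characters alternately from the front and the back (1st, last, 2nd, 2nd-last, ...).
Applying that to "fwrudlzhvv" gives "fvwvrhuzdl".

fvwvrhuzdl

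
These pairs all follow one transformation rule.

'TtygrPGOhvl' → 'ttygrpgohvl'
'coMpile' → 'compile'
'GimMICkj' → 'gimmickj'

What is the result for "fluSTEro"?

The rule is to convert every letter to lowercase.
"fluSTEro" → "flustero".

flustero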